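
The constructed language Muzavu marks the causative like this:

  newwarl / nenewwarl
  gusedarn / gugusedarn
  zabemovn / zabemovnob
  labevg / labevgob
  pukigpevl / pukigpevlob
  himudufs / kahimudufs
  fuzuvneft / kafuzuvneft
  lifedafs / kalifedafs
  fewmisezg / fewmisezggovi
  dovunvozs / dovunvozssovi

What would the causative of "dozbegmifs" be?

"dozbegmifs" has second-to-last letter 'f'. The stems whose second-to-last letter is 'f' (himudufs → kahimudufs, fuzuvneft → kafuzuvneft, lifedafs → kalifedafs) add the prefix ka-.
So dozbegmifs → kadozbegmifs.

kadozbegmifs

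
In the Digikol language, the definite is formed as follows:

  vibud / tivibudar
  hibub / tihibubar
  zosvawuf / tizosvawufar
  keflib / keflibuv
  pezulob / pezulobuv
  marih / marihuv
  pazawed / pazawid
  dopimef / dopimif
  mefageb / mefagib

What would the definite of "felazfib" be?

felazfibuv

hibub and keflib both end in -b yet inflect differently (tihibubar, keflibuv), so the final letter is not what conditions the rule; the last vowel is.
"felazfib" has last vowel 'i'. The stems whose last vowel is 'i' (keflib → keflibuv, marih → marihuv) add -uv.
The other patterns: stems whose last vowel is 'u' add ti- … -ar around the stem; stems whose last vowel is 'e' change the last vowel to 'i'.
So felazfib → felazfibuv.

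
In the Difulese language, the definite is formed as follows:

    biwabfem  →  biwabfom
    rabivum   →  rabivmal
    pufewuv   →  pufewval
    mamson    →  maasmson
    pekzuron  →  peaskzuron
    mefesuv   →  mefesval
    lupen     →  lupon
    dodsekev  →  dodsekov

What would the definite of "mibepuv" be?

mibepval

rabivum and biwabfem both end in -m yet inflect differently (rabivmal, biwabfom), so the final letter is not what conditions the rule; the last vowel is.
"mibepuv" has last vowel 'u'. The stems whose last vowel is 'u' (rabivum → rabivmal, pufewuv → pufewval, mefesuv → mefesval) delete the last vowel and add -al.
The other patterns: stems whose last vowel is 'o' insert -as- after the first vowel; stems whose last vowel is 'e' change the last vowel to 'o'.
So mibepuv → mibepval.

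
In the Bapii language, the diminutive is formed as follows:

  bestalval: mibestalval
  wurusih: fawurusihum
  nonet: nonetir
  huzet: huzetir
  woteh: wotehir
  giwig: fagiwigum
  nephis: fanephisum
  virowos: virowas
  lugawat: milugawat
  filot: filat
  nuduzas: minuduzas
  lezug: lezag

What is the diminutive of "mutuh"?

lugawat and filot both end in -t yet inflect differently (milugawat, filat), so the final letter is not what conditions the rule; the last vowel is.
"mutuh" has last vowel 'u'. The one such stem in the data (lezug → lezag) changes the last vowel to 'a' (as do filot, virowos), so the same rule applies.
The other patterns: stems whose last vowel is 'a' add the prefix mi-; stems whose last vowel is 'e' add -ir; stems whose last vowel is 'i' add fa- … -um around the stem.
So mutuh → mutah.

mutah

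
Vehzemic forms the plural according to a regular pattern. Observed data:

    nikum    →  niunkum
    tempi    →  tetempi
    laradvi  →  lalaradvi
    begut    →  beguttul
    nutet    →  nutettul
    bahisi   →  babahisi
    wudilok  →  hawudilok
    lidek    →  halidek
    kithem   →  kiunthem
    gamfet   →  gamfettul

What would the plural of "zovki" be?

nikum and begut both have last vowel 'u' yet inflect differently (niunkum, beguttul), so the last vowel is not what conditions the rule; the final letter is.
"zovki" ends in -i. The stems ending in -i (laradvi → lalaradvi, tempi → tetempi, bahisi → babahisi) repeat the first consonant+vowel as a prefix.
The other patterns: stems ending in -m insert -un- after the first vowel; stems ending in -t double the final consonant and add -ul; stems ending in -k add the prefix ha-.
So zovki → zozovki.

zozovki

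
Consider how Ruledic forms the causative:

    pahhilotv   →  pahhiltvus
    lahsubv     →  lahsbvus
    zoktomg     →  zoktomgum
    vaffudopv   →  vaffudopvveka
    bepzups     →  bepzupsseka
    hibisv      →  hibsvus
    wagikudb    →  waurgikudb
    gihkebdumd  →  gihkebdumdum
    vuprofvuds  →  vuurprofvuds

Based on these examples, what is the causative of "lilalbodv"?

liurlalbodv

"lilalbodv" has second-to-last letter 'd'. The stems whose second-to-last letter is 'd' (wagikudb → waurgikudb, vuprofvuds → vuurprofvuds) insert -ur- after the first vowel.
So lilalbodv → liurlalbodv.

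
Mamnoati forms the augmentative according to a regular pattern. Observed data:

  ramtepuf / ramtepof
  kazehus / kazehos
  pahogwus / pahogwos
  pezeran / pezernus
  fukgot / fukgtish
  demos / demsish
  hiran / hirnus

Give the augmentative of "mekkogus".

mekkogos

"mekkogus" has last vowel 'u'. The stems whose last vowel is 'u' (kazehus → kazehos, pahogwus → pahogwos, ramtepuf → ramtepof) change the last vowel to 'o'.
The other patterns: stems whose last vowel is 'a' delete the last vowel and add -us; stems whose last vowel is 'o' delete the last vowel and add -ish.
So mekkogus → mekkogos.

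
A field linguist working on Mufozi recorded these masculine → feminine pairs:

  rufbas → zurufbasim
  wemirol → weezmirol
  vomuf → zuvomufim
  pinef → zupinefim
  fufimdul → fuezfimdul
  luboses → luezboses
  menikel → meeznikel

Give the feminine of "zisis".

zuzisisim

luboses and rufbas both end in -s yet inflect differently (luezboses, zurufbasim), so the final letter is not what conditions the rule; the number of vowels is.
"zisis" has 2 vowels. The stems with 2 vowels (rufbas → zurufbasim, pinef → zupinefim, vomuf → zuvomufim) add zu- … -im around the stem.
So zisis → zuzisisim.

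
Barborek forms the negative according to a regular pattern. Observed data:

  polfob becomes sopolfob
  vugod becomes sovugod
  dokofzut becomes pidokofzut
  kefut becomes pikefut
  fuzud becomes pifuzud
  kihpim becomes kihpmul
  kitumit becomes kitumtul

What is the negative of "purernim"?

purernmul

vugod and fuzud both end in -d yet inflect differently (sovugod, pifuzud), so the final letter is not what conditions the rule; the last vowel is.
"purernim" has last vowel 'i'. The stems whose last vowel is 'i' (kihpim → kihpmul, kitumit → kitumtul) delete the last vowel and add -ul.
The other patterns: stems whose last vowel is 'o' add the prefix so-; stems whose last vowel is 'u' add the prefix pi-.
So purernim → purernmul.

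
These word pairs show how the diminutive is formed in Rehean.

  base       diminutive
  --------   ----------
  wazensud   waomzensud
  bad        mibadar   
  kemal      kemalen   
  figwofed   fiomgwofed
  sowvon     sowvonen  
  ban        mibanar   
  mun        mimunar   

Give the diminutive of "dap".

ban and sowvon both end in -n yet inflect differently (mibanar, sowvonen), so the final letter is not what conditions the rule; the number of vowels is.
"dap" has 1 vowel. The stems with 1 vowel (ban → mibanar, mun → mimunar, bad → mibadar) add mi- … -ar around the stem.
The other patterns: stems with 2 vowels add -en; stems with 3 vowels insert -om- after the first vowel.
So dap → midapar.

midapar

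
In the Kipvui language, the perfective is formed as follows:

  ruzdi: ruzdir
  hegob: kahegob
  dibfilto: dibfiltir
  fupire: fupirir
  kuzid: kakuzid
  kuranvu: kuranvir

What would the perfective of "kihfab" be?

hegob and dibfilto both have last vowel 'o' yet inflect differently (kahegob, dibfiltir), so the last vowel is not what conditions the rule; whether the stem ends in a vowel or a consonant is.
"kihfab" ends in a consonant. The stems ending in a consonant (kuzid → kakuzid, hegob → kahegob) add the prefix ka-.
The other pattern: stems ending in a vowel drop the final letter and add -ir.
So kihfab → kakihfab.

kakihfab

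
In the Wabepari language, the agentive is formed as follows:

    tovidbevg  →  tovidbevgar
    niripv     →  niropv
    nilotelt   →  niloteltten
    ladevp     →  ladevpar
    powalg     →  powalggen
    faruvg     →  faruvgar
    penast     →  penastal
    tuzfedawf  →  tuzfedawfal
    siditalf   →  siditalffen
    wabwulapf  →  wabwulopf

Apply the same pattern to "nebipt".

siditalf and wabwulapf both end in -f yet inflect differently (siditalffen, wabwulopf), so the final letter is not what conditions the rule; the second-to-last letter is.
"nebipt" has second-to-last letter 'p'. The stems whose second-to-last letter is 'p' (niripv → niropv, wabwulapf → wabwulopf) change the last vowel to 'o'.
The other patterns: stems whose second-to-last letter is 'l' double the final consonant and add -en; stems whose second-to-last letter is 'v' add -ar; stems whose second-to-last letter is 's' or 'w' add -al.
So nebipt → nebopt.

nebopt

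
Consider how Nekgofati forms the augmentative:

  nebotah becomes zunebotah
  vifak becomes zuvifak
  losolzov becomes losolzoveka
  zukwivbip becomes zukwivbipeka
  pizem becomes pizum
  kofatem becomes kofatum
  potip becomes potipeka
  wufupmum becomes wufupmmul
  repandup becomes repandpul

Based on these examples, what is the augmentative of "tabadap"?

"tabadap" has last vowel 'a'. The stems whose last vowel is 'a' (vifak → zuvifak, nebotah → zunebotah) add the prefix zu-.
So tabadap → zutabadap.

zutabadap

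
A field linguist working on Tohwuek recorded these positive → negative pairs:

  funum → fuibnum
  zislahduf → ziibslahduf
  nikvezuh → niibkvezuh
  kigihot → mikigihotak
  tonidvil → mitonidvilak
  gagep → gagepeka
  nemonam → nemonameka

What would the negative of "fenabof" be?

mifenabofak

"fenabof" has last vowel 'o'. The one such stem in the data (kigihot → mikigihotak) adds mi- … -ak around the stem, so the same rule applies.
So fenabof → mifenabofak.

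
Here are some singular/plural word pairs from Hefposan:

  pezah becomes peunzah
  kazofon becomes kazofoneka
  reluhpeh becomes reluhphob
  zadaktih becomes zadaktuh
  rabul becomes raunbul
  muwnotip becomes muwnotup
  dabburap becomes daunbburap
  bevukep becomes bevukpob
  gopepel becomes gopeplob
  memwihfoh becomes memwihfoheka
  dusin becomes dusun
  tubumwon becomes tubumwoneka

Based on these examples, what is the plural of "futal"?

muwnotip and bevukep both end in -p yet inflect differently (muwnotup, bevukpob), so the final letter is not what conditions the rule; the last vowel is.
"futal" has last vowel 'a'. The stems whose last vowel is 'a' (pezah → peunzah, dabburap → daunbburap) insert -un- after the first vowel.
The other patterns: stems whose last vowel is 'i' change the last vowel to 'u'; stems whose last vowel is 'e' delete the last vowel and add -ob; stems whose last vowel is 'o' add -eka.
So futal → fuuntal.

fuuntal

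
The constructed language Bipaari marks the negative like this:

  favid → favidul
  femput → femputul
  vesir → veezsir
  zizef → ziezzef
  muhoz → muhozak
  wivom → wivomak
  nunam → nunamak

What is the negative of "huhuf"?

favid and vesir both have last vowel 'i' yet inflect differently (favidul, veezsir), so the last vowel is not what conditions the rule; the final letter is.
"huhuf" ends in -f. The one such stem in the data (zizef → ziezzef) inserts -ez- after the first vowel (as does vesir), so the same rule applies.
The other patterns: stems ending in -d or -t add -ul; stems ending in -m or -z add -ak.
So huhuf → huezhuf.

huezhuf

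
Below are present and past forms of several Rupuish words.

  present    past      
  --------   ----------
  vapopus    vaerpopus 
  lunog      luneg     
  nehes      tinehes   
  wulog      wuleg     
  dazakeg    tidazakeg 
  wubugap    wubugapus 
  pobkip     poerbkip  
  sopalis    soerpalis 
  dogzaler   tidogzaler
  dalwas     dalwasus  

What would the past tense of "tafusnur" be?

taerfusnur

dalwas and nehes both end in -s yet inflect differently (dalwasus, tinehes), so the final letter is not what conditions the rule; the last vowel is.
"tafusnur" has last vowel 'u'. The one such stem in the data (vapopus → vaerpopus) inserts -er- after the first vowel (as do sopalis, pobkip), so the same rule applies.
The other patterns: stems whose last vowel is 'a' add -us; stems whose last vowel is 'e' add the prefix ti-; stems whose last vowel is 'o' change the last vowel to 'e'.
So tafusnur → taerfusnur.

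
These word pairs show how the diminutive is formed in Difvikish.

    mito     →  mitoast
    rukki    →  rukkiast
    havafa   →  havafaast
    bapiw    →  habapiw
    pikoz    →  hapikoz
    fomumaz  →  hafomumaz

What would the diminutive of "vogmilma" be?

"vogmilma" ends in a vowel. The stems ending in a vowel (mito → mitoast, rukki → rukkiast, havafa → havafaast) add -ast.
The other pattern: stems ending in a consonant add the prefix ha-.
So vogmilma → vogmilmaast.

vogmilmaast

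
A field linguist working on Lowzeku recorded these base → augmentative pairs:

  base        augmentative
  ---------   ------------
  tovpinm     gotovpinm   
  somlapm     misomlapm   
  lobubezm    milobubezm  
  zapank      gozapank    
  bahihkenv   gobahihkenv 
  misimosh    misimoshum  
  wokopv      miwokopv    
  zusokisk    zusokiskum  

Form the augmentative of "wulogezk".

"wulogezk" has second-to-last letter 'z'. The one such stem in the data (lobubezm → milobubezm) adds the prefix mi-, so the same rule applies.
So wulogezk → miwulogezk.

miwulogezk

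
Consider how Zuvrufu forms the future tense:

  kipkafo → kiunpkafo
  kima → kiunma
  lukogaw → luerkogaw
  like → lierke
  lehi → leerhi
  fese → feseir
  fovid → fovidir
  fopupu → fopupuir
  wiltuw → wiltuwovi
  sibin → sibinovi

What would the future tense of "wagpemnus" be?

wagpemnusovi

like and fese both end in -e yet inflect differently (lierke, feseir), so the final letter is not what conditions the rule; the first letter is.
"wagpemnus" begins with w-. The one such stem in the data (wiltuw → wiltuwovi) adds -ovi, so the same rule applies.
The other patterns: stems beginning with k- insert -un- after the first vowel; stems beginning with l- insert -er- after the first vowel; stems beginning with f- add -ir.
So wagpemnus → wagpemnusovi.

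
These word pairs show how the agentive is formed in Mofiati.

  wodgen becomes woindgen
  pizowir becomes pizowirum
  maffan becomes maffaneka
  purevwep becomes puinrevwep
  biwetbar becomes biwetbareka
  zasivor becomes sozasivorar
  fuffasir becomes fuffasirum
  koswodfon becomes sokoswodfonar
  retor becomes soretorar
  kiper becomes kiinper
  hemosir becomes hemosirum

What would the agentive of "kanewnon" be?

zasivor and pizowir both end in -r yet inflect differently (sozasivorar, pizowirum), so the final letter is not what conditions the rule; the last vowel is.
"kanewnon" has last vowel 'o'. The stems whose last vowel is 'o' (zasivor → sozasivorar, koswodfon → sokoswodfonar, retor → soretorar) add so- … -ar around the stem.
So kanewnon → sokanewnonar.

sokanewnonar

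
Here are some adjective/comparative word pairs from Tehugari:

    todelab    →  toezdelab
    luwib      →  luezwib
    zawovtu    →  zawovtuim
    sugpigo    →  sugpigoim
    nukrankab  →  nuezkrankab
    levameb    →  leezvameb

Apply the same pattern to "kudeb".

kuezdeb

sugpigo and levameb both have 3 vowels yet inflect differently (sugpigoim, leezvameb), so the number of vowels is not what conditions the rule; whether the stem ends in a vowel or a consonant is.
"kudeb" ends in a consonant. The stems ending in a consonant (levameb → leezvameb, luwib → luezwib, todelab → toezdelab) insert -ez- after the first vowel.
So kudeb → kuezdeb.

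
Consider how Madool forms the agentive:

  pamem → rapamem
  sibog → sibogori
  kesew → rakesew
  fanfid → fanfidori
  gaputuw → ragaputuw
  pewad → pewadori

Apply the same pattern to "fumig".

fumigori

pamem and pewad both begin with p- yet inflect differently (rapamem, pewadori), so the first letter is not what conditions the rule; the final letter is.
"fumig" ends in -g. The one such stem in the data (sibog → sibogori) adds -ori, so the same rule applies.
So fumig → fumigori.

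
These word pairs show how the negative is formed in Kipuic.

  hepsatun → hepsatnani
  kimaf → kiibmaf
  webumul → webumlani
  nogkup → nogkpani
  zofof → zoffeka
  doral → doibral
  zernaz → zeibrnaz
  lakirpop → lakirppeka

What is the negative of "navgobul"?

navgoblani

doral and webumul both end in -l yet inflect differently (doibral, webumlani), so the final letter is not what conditions the rule; the last vowel is.
"navgobul" has last vowel 'u'. The stems whose last vowel is 'u' (hepsatun → hepsatnani, webumul → webumlani, nogkup → nogkpani) delete the last vowel and add -ani.
The other patterns: stems whose last vowel is 'a' insert -ib- after the first vowel; stems whose last vowel is 'o' delete the last vowel and add -eka.
So navgobul → navgoblani.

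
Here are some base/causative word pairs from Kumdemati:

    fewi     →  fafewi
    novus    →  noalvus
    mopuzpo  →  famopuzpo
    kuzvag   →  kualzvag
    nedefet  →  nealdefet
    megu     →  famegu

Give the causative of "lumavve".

"lumavve" ends in a vowel. The stems ending in a vowel (megu → famegu, mopuzpo → famopuzpo, fewi → fafewi) add the prefix fa-.
The other pattern: stems ending in a consonant insert -al- after the first vowel.
So lumavve → falumavve.

falumavve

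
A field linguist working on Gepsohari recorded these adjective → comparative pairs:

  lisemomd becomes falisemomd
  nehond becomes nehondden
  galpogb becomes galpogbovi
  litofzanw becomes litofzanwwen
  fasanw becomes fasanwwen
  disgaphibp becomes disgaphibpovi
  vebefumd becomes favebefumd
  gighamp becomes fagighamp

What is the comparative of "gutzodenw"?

nehond and lisemomd both end in -d yet inflect differently (nehondden, falisemomd), so the final letter is not what conditions the rule; the second-to-last letter is.
"gutzodenw" has second-to-last letter 'n'. The stems whose second-to-last letter is 'n' (nehond → nehondden, litofzanw → litofzanwwen, fasanw → fasanwwen) double the final consonant and add -en.
The other patterns: stems whose second-to-last letter is 'm' add the prefix fa-; stems whose second-to-last letter is 'b' or 'g' add -ovi.
So gutzodenw → gutzodenwwen.

gutzodenwwen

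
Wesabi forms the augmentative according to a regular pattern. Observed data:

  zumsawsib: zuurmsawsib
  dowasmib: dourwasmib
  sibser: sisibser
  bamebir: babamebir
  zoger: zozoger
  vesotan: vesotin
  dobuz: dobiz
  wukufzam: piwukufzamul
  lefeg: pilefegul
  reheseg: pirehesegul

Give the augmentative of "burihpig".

zumsawsib and bamebir both have last vowel 'i' yet inflect differently (zuurmsawsib, babamebir), so the last vowel is not what conditions the rule; the final letter is.
"burihpig" ends in -g. The stems ending in -g (lefeg → pilefegul, reheseg → pirehesegul) add pi- … -ul around the stem.
So burihpig → piburihpigul.

piburihpigul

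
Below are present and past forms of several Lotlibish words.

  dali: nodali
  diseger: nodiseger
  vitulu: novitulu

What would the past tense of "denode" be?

Every pair shown (dali → nodali, diseger → nodiseger, vitulu → novitulu) follows the same rule: add the prefix no-.
So denode → nodenode.

nodenode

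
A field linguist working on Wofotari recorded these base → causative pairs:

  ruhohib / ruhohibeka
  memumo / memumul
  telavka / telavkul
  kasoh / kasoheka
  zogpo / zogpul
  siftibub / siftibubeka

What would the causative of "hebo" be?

hebul

"hebo" ends in a vowel. The stems ending in a vowel (telavka → telavkul, zogpo → zogpul, memumo → memumul) drop the final letter and add -ul.
The other pattern: stems ending in a consonant add -eka.
So hebo → hebul.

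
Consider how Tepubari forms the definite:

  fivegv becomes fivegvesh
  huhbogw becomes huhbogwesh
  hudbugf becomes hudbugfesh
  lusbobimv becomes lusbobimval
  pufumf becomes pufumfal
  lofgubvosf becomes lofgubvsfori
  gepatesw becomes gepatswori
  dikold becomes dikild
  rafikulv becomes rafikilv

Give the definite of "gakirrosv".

fivegv and lusbobimv both end in -v yet inflect differently (fivegvesh, lusbobimval), so the final letter is not what conditions the rule; the second-to-last letter is.
"gakirrosv" has second-to-last letter 's'. The stems whose second-to-last letter is 's' (lofgubvosf → lofgubvsfori, gepatesw → gepatswori) delete the last vowel and add -ori.
The other patterns: stems whose second-to-last letter is 'g' add -esh; stems whose second-to-last letter is 'm' add -al; stems whose second-to-last letter is 'l' change the last vowel to 'i'.
So gakirrosv → gakirrsvori.

gakirrsvori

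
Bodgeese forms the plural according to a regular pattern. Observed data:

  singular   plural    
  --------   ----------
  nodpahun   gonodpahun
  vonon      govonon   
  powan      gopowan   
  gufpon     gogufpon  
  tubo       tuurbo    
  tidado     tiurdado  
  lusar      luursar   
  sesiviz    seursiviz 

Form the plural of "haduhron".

vonon and tubo both have last vowel 'o' yet inflect differently (govonon, tuurbo), so the last vowel is not what conditions the rule; the final letter is.
"haduhron" ends in -n. The stems ending in -n (nodpahun → gonodpahun, vonon → govonon, powan → gopowan) add the prefix go-.
The other pattern: stems ending in -o, -r or -z insert -ur- after the first vowel.
So haduhron → gohaduhron.

gohaduhron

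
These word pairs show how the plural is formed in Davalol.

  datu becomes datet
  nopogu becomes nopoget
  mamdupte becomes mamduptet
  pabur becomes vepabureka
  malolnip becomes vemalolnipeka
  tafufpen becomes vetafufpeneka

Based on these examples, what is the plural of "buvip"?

vebuvipeka

datu and pabur both have last vowel 'u' yet inflect differently (datet, vepabureka), so the last vowel is not what conditions the rule; whether the stem ends in a vowel or a consonant is.
"buvip" ends in a consonant. The stems ending in a consonant (pabur → vepabureka, malolnip → vemalolnipeka, tafufpen → vetafufpeneka) add ve- … -eka around the stem.
So buvip → vebuvipeka.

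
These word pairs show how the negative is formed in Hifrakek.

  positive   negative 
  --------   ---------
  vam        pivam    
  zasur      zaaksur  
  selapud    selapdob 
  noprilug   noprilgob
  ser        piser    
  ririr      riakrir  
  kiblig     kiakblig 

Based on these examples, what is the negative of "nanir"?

ser and ririr both end in -r yet inflect differently (piser, riakrir), so the final letter is not what conditions the rule; the number of vowels is.
"nanir" has 2 vowels. The stems with 2 vowels (kiblig → kiakblig, ririr → riakrir, zasur → zaaksur) insert -ak- after the first vowel.
The other patterns: stems with 1 vowel add the prefix pi-; stems with 3 vowels delete the last vowel and add -ob.
So nanir → naaknir.

naaknir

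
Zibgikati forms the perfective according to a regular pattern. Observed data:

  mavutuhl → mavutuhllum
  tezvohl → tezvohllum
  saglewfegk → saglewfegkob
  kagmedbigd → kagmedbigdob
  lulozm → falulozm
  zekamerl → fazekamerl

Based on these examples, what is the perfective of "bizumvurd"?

mavutuhl and zekamerl both end in -l yet inflect differently (mavutuhllum, fazekamerl), so the final letter is not what conditions the rule; the second-to-last letter is.
"bizumvurd" has second-to-last letter 'r'. The one such stem in the data (zekamerl → fazekamerl) adds the prefix fa-, so the same rule applies.
So bizumvurd → fabizumvurd.

fabizumvurd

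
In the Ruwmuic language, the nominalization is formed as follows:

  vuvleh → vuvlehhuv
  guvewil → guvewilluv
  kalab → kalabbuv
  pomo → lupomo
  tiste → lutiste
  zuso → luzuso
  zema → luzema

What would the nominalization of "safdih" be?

vuvleh and tiste both have last vowel 'e' yet inflect differently (vuvlehhuv, lutiste), so the last vowel is not what conditions the rule; whether the stem ends in a vowel or a consonant is.
"safdih" ends in a consonant. The stems ending in a consonant (vuvleh → vuvlehhuv, guvewil → guvewilluv, kalab → kalabbuv) double the final consonant and add -uv.
So safdih → safdihhuv.

safdihhuv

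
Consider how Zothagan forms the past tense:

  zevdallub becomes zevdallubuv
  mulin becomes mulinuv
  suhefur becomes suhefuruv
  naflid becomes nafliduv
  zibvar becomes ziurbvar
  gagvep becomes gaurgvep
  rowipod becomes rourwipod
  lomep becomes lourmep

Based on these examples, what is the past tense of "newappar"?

neurwappar

suhefur and zibvar both end in -r yet inflect differently (suhefuruv, ziurbvar), so the final letter is not what conditions the rule; the last vowel is.
"newappar" has last vowel 'a'. The one such stem in the data (zibvar → ziurbvar) inserts -ur- after the first vowel (as do gagvep, rowipod), so the same rule applies.
So newappar → neurwappar.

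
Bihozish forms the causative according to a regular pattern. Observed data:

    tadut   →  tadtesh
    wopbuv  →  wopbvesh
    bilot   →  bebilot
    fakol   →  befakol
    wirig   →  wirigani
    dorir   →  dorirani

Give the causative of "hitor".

tadut and bilot both end in -t yet inflect differently (tadtesh, bebilot), so the final letter is not what conditions the rule; the last vowel is.
"hitor" has last vowel 'o'. The stems whose last vowel is 'o' (bilot → bebilot, fakol → befakol) add the prefix be-.
The other patterns: stems whose last vowel is 'u' delete the last vowel and add -esh; stems whose last vowel is 'i' add -ani.
So hitor → behitor.

behitor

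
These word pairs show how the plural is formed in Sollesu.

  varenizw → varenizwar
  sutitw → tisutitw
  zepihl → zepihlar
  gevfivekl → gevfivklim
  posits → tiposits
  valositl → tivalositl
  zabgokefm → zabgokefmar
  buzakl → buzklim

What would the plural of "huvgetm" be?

buzakl and valositl both end in -l yet inflect differently (buzklim, tivalositl), so the final letter is not what conditions the rule; the second-to-last letter is.
"huvgetm" has second-to-last letter 't'. The stems whose second-to-last letter is 't' (sutitw → tisutitw, valositl → tivalositl, posits → tiposits) add the prefix ti-.
So huvgetm → tihuvgetm.

tihuvgetm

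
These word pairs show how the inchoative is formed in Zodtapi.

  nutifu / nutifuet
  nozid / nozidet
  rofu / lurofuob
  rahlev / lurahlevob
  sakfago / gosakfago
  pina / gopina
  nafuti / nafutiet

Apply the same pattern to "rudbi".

nutifu and rofu both end in -u yet inflect differently (nutifuet, lurofuob), so the final letter is not what conditions the rule; the first letter is.
"rudbi" begins with r-. The stems beginning with r- (rofu → lurofuob, rahlev → lurahlevob) add lu- … -ob around the stem.
So rudbi → lurudbiob.

lurudbiob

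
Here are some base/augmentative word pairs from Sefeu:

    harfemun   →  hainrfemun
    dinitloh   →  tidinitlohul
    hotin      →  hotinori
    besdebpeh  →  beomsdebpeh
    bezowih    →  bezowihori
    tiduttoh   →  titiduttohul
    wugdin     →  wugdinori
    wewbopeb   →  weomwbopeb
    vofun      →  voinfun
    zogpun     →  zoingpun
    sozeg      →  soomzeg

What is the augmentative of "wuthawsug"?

wuinthawsug

"wuthawsug" has last vowel 'u'. The stems whose last vowel is 'u' (harfemun → hainrfemun, zogpun → zoingpun, vofun → voinfun) insert -in- after the first vowel.
The other patterns: stems whose last vowel is 'i' add -ori; stems whose last vowel is 'e' insert -om- after the first vowel; stems whose last vowel is 'o' add ti- … -ul around the stem.
So wuthawsug → wuinthawsug.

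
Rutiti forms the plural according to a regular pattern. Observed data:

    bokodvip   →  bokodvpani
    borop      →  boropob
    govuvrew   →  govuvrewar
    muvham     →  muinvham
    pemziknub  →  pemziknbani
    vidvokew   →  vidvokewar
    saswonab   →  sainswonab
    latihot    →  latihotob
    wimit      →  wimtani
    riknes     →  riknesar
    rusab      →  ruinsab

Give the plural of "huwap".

huinwap

borop and bokodvip both end in -p yet inflect differently (boropob, bokodvpani), so the final letter is not what conditions the rule; the last vowel is.
"huwap" has last vowel 'a'. The stems whose last vowel is 'a' (rusab → ruinsab, saswonab → sainswonab, muvham → muinvham) insert -in- after the first vowel.
So huwap → huinwap.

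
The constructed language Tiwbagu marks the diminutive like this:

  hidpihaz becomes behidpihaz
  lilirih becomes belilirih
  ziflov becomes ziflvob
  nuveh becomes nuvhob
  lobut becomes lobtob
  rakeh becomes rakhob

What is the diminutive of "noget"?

lilirih and nuveh both end in -h yet inflect differently (belilirih, nuvhob), so the final letter is not what conditions the rule; the number of vowels is.
"noget" has 2 vowels. The stems with 2 vowels (ziflov → ziflvob, nuveh → nuvhob, lobut → lobtob) delete the last vowel and add -ob.
So noget → nogtob.

nogtob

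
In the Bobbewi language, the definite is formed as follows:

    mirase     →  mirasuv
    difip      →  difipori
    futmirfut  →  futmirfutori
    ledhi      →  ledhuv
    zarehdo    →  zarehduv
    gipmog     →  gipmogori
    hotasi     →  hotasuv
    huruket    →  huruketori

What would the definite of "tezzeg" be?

tezzegori

"tezzeg" ends in a consonant. The stems ending in a consonant (difip → difipori, gipmog → gipmogori, huruket → huruketori) add -ori.
So tezzeg → tezzegori.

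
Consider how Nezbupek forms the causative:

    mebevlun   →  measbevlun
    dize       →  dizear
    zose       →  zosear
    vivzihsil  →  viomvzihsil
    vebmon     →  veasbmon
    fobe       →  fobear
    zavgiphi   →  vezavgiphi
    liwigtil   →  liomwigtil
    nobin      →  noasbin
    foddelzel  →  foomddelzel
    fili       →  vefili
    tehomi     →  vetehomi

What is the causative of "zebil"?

"zebil" ends in -l. The stems ending in -l (vivzihsil → viomvzihsil, foddelzel → foomddelzel, liwigtil → liomwigtil) insert -om- after the first vowel.
So zebil → zeombil.

zeombil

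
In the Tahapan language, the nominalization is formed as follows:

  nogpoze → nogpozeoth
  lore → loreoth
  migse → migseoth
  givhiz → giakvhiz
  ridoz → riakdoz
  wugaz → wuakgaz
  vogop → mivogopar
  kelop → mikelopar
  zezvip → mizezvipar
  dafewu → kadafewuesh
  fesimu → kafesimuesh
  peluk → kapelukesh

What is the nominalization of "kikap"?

mikikapar

ridoz and vogop both have last vowel 'o' yet inflect differently (riakdoz, mivogopar), so the last vowel is not what conditions the rule; the final letter is.
"kikap" ends in -p. The stems ending in -p (vogop → mivogopar, kelop → mikelopar, zezvip → mizezvipar) add mi- … -ar around the stem.
The other patterns: stems ending in -e add -oth; stems ending in -z insert -ak- after the first vowel; stems ending in -k or -u add ka- … -esh around the stem.
So kikap → mikikapar.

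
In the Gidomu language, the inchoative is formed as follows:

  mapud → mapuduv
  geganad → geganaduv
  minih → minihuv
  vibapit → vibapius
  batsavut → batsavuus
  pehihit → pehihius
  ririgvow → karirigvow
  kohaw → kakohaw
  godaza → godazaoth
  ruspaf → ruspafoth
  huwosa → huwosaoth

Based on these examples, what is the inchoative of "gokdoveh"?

minih and vibapit both have last vowel 'i' yet inflect differently (minihuv, vibapius), so the last vowel is not what conditions the rule; the final letter is.
"gokdoveh" ends in -h. The one such stem in the data (minih → minihuv) adds -uv, so the same rule applies.
So gokdoveh → gokdovehuv.

gokdovehuv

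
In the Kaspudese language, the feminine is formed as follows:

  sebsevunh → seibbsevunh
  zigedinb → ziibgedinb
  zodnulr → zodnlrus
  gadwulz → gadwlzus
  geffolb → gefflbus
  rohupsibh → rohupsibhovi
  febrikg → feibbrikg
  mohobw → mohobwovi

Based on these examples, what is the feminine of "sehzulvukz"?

seibhzulvukz

"sehzulvukz" has second-to-last letter 'k'. The one such stem in the data (febrikg → feibbrikg) inserts -ib- after the first vowel (as do sebsevunh, zigedinb), so the same rule applies.
The other patterns: stems whose second-to-last letter is 'b' add -ovi; stems whose second-to-last letter is 'l' delete the last vowel and add -us.
So sehzulvukz → seibhzulvukz.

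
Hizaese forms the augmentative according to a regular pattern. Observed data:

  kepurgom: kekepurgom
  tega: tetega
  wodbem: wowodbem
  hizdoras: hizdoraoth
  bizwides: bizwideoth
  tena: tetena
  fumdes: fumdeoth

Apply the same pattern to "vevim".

vevevim

bizwides and wodbem both have last vowel 'e' yet inflect differently (bizwideoth, wowodbem), so the last vowel is not what conditions the rule; the final letter is.
"vevim" ends in -m. The stems ending in -m (kepurgom → kekepurgom, wodbem → wowodbem) repeat the first consonant+vowel as a prefix.
The other pattern: stems ending in -s drop the final letter and add -oth.
So vevim → vevevim.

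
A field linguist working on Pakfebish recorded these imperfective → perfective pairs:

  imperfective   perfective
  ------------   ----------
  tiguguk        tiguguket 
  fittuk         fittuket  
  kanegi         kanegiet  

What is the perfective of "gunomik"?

Every pair shown (tiguguk → tiguguket, fittuk → fittuket, kanegi → kanegiet) follows the same rule: add -et.
So gunomik → gunomiket.

gunomiket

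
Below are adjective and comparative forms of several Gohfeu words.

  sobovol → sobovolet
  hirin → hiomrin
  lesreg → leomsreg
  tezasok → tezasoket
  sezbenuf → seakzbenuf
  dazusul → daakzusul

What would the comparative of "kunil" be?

kuomnil

sobovol and dazusul both end in -l yet inflect differently (sobovolet, daakzusul), so the final letter is not what conditions the rule; the last vowel is.
"kunil" has last vowel 'i'. The one such stem in the data (hirin → hiomrin) inserts -om- after the first vowel (as does lesreg), so the same rule applies.
So kunil → kuomnil.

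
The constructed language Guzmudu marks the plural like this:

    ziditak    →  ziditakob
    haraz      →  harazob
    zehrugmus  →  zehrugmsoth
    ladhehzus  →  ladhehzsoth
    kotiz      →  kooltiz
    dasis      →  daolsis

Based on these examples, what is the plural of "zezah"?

"zezah" has last vowel 'a'. The stems whose last vowel is 'a' (ziditak → ziditakob, haraz → harazob) add -ob.
So zezah → zezahob.

zezahob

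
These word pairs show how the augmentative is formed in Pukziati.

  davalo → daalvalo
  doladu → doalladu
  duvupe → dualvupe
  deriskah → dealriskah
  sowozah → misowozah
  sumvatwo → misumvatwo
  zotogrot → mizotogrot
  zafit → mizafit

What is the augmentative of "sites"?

misites

deriskah and sowozah both end in -h yet inflect differently (dealriskah, misowozah), so the final letter is not what conditions the rule; the first letter is.
"sites" begins with s-. The stems beginning with s- (sowozah → misowozah, sumvatwo → misumvatwo) add the prefix mi-.
So sites → misites.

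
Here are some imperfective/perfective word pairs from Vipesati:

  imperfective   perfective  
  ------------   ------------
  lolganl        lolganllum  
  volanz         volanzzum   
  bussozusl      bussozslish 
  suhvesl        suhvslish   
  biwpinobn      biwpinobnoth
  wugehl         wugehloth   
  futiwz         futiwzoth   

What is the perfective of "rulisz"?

rulszish

"rulisz" has second-to-last letter 's'. The stems whose second-to-last letter is 's' (bussozusl → bussozslish, suhvesl → suhvslish) delete the last vowel and add -ish.
So rulisz → rulszish.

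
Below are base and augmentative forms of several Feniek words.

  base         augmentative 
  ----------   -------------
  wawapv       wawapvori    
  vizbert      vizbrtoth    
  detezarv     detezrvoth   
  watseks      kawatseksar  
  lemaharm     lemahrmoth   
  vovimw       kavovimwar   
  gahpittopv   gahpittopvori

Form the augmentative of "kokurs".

wawapv and detezarv both end in -v yet inflect differently (wawapvori, detezrvoth), so the final letter is not what conditions the rule; the second-to-last letter is.
"kokurs" has second-to-last letter 'r'. The stems whose second-to-last letter is 'r' (lemaharm → lemahrmoth, detezarv → detezrvoth, vizbert → vizbrtoth) delete the last vowel and add -oth.
The other patterns: stems whose second-to-last letter is 'p' add -ori; stems whose second-to-last letter is 'k' or 'm' add ka- … -ar around the stem.
So kokurs → kokrsoth.

kokrsoth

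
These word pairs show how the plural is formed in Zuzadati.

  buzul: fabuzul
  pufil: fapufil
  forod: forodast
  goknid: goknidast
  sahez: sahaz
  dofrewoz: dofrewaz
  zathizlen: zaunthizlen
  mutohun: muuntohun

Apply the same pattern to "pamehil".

pufil and goknid both have last vowel 'i' yet inflect differently (fapufil, goknidast), so the last vowel is not what conditions the rule; the final letter is.
"pamehil" ends in -l. The stems ending in -l (buzul → fabuzul, pufil → fapufil) add the prefix fa-.
So pamehil → fapamehil.

fapamehil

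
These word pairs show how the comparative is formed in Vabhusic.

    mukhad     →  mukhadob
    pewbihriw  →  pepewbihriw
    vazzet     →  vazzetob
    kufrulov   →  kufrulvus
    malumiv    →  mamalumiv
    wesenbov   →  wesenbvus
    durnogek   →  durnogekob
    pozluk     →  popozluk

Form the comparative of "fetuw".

pozluk and durnogek both end in -k yet inflect differently (popozluk, durnogekob), so the final letter is not what conditions the rule; the last vowel is.
"fetuw" has last vowel 'u'. The one such stem in the data (pozluk → popozluk) repeats the first consonant+vowel as a prefix (as do malumiv, pewbihriw), so the same rule applies.
The other patterns: stems whose last vowel is 'a' or 'e' add -ob; stems whose last vowel is 'o' delete the last vowel and add -us.
So fetuw → fefetuw.

fefetuw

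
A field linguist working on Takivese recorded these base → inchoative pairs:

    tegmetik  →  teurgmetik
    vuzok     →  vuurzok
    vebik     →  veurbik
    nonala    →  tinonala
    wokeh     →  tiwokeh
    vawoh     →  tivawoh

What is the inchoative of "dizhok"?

vuzok and vawoh both have last vowel 'o' yet inflect differently (vuurzok, tivawoh), so the last vowel is not what conditions the rule; the final letter is.
"dizhok" ends in -k. The stems ending in -k (tegmetik → teurgmetik, vuzok → vuurzok, vebik → veurbik) insert -ur- after the first vowel.
The other pattern: stems ending in -a or -h add the prefix ti-.
So dizhok → diurzhok.

diurzhok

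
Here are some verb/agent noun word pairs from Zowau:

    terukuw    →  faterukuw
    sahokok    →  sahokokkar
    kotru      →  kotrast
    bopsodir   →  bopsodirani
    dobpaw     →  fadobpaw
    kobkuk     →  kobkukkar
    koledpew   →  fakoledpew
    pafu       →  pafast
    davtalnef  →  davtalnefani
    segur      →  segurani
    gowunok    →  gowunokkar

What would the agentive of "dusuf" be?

terukuw and kotru both have last vowel 'u' yet inflect differently (faterukuw, kotrast), so the last vowel is not what conditions the rule; the final letter is.
"dusuf" ends in -f. The one such stem in the data (davtalnef → davtalnefani) adds -ani, so the same rule applies.
The other patterns: stems ending in -w add the prefix fa-; stems ending in -u drop the final letter and add -ast; stems ending in -k double the final consonant and add -ar.
So dusuf → dusufani.

dusufani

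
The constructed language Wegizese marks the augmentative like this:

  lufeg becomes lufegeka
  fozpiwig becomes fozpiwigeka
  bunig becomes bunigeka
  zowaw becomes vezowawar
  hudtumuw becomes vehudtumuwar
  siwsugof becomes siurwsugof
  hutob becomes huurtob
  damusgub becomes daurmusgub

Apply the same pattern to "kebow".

vekebowar

hudtumuw and damusgub both have last vowel 'u' yet inflect differently (vehudtumuwar, daurmusgub), so the last vowel is not what conditions the rule; the final letter is.
"kebow" ends in -w. The stems ending in -w (zowaw → vezowawar, hudtumuw → vehudtumuwar) add ve- … -ar around the stem.
The other patterns: stems ending in -g add -eka; stems ending in -b or -f insert -ur- after the first vowel.
So kebow → vekebowar.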